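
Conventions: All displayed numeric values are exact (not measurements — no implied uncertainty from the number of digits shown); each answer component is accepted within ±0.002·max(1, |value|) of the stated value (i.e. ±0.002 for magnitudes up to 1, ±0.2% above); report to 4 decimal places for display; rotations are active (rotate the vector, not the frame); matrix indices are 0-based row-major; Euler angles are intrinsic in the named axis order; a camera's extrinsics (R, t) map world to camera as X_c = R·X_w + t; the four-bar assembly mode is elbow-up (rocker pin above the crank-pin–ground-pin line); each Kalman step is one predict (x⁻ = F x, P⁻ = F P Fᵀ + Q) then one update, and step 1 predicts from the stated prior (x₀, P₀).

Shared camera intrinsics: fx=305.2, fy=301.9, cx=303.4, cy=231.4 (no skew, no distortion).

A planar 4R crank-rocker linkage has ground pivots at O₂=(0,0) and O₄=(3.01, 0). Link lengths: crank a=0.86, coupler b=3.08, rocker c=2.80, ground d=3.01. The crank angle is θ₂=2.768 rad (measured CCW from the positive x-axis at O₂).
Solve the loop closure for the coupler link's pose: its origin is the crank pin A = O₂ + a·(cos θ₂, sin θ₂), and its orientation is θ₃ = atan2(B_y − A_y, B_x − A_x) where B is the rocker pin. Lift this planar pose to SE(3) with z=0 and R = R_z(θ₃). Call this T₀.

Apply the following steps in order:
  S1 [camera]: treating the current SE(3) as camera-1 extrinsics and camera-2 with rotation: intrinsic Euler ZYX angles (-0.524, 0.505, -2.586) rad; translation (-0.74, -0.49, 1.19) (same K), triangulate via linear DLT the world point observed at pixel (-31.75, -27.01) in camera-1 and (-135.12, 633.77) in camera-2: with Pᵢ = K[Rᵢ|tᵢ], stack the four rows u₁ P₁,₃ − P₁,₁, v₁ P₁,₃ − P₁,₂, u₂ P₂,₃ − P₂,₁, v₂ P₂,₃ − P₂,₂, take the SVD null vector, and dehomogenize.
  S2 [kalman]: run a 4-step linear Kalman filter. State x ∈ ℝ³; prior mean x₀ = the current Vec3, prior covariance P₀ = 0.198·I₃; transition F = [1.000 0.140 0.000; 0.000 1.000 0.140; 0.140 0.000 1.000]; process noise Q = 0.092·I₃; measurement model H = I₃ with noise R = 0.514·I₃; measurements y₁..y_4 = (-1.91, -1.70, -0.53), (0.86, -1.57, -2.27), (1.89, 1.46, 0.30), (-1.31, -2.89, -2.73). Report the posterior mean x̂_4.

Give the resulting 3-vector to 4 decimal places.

result = (-0.6663, -1.2312, -1.1954)

source (fourbar_fk): coupler pose = R=[0.7476 -0.6641 0.0000; 0.6641 0.7476 0.0000; 0.0000 0.0000 1.0000], t=(-0.8007, 0.3139, 0.0000)
after S1 (triangulate): (-1.6444, -0.6356, 1.4643)
after S2 (kf_track): (-0.6663, -1.2312, -1.1954)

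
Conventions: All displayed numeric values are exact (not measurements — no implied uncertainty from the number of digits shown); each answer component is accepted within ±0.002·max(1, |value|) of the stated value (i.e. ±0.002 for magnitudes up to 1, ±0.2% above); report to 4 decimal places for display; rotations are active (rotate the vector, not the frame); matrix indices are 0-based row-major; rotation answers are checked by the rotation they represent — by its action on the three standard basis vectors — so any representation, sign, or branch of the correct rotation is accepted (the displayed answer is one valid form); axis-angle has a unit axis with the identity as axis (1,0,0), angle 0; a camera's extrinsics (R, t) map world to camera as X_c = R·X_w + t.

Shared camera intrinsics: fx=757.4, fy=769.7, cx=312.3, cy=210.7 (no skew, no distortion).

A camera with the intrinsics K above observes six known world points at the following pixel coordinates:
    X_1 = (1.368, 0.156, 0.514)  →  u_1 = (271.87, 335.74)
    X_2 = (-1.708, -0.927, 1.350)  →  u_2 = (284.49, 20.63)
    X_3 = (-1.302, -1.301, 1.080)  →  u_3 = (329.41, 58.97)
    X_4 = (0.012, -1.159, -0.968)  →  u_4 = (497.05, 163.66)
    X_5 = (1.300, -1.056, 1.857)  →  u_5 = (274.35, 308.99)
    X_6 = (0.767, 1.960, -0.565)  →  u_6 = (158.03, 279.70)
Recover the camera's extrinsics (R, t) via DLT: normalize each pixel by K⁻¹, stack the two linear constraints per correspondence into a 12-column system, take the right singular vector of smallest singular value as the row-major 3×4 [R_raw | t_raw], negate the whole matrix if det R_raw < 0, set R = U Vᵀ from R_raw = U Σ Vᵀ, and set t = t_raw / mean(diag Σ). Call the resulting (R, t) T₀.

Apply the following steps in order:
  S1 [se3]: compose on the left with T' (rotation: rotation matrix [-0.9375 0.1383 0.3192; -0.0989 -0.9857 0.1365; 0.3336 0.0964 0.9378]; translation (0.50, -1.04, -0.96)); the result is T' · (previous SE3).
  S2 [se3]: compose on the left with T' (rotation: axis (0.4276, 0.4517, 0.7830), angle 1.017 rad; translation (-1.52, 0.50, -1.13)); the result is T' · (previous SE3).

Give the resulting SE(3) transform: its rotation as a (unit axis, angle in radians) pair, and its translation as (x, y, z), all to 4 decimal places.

source (pnp_recover): camera pose = R=[0.0455 -0.7166 -0.6960; 0.9982 0.0058 0.0592; -0.0384 -0.6974 0.7156], t=(0.0600, -0.3400, 6.2992)
after S1 (compose_se3): R=[0.0832 0.4500 0.8892; -0.9937 -0.0300 0.1082; 0.0754 -0.8925 0.4446], t=(2.4077, 0.1490, 4.9345)
after S2 (compose_se3): R=[0.6627 -0.1916 0.7240; -0.5705 0.4971 0.6538; -0.4852 -0.8462 0.2201], t=(2.5484, 1.4495, 2.4358)

rotation (axis_angle) = ((-0.7639, 0.6158, -0.1929), 1.3797), translation = (2.5484, 1.4495, 2.4358)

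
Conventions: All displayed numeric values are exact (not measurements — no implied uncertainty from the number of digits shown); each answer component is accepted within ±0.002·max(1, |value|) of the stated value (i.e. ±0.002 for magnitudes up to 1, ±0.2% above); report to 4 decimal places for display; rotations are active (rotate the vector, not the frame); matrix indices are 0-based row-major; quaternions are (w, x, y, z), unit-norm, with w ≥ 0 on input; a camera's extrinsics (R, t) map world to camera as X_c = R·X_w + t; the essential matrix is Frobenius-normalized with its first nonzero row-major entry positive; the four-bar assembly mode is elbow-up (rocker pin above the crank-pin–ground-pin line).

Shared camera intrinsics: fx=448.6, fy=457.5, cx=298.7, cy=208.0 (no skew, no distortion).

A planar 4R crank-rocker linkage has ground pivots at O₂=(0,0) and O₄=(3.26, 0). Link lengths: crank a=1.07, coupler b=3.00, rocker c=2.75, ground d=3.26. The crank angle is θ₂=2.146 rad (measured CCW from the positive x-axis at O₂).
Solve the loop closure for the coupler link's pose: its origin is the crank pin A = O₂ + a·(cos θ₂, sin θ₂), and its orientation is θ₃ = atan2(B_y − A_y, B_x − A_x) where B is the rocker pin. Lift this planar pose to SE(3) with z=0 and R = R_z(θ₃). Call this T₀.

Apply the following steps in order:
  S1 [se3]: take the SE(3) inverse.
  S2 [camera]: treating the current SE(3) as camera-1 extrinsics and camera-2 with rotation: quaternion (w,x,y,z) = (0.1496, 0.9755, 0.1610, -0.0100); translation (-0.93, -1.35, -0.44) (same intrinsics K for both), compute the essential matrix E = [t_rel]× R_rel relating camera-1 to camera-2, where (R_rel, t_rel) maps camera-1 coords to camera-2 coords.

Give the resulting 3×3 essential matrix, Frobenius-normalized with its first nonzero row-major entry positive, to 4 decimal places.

matrix = [0.0643 0.2130 -0.5893; 0.0080 -0.0989 0.3080; -0.6772 -0.1651 -0.1128]

source (fourbar_fk): coupler pose = R=[0.8578 -0.5140 0.0000; 0.5140 0.8578 0.0000; 0.0000 0.0000 1.0000], t=(-0.5821, 0.8978, 0.0000)
after S1 (invert_se3): R=[0.8578 0.5140 0.0000; -0.5140 0.8578 0.0000; 0.0000 0.0000 1.0000], t=(0.0378, -1.0693, 0.0000)
after S2 (essential): [0.0643 0.2130 -0.5893; 0.0080 -0.0989 0.3080; -0.6772 -0.1651 -0.1128]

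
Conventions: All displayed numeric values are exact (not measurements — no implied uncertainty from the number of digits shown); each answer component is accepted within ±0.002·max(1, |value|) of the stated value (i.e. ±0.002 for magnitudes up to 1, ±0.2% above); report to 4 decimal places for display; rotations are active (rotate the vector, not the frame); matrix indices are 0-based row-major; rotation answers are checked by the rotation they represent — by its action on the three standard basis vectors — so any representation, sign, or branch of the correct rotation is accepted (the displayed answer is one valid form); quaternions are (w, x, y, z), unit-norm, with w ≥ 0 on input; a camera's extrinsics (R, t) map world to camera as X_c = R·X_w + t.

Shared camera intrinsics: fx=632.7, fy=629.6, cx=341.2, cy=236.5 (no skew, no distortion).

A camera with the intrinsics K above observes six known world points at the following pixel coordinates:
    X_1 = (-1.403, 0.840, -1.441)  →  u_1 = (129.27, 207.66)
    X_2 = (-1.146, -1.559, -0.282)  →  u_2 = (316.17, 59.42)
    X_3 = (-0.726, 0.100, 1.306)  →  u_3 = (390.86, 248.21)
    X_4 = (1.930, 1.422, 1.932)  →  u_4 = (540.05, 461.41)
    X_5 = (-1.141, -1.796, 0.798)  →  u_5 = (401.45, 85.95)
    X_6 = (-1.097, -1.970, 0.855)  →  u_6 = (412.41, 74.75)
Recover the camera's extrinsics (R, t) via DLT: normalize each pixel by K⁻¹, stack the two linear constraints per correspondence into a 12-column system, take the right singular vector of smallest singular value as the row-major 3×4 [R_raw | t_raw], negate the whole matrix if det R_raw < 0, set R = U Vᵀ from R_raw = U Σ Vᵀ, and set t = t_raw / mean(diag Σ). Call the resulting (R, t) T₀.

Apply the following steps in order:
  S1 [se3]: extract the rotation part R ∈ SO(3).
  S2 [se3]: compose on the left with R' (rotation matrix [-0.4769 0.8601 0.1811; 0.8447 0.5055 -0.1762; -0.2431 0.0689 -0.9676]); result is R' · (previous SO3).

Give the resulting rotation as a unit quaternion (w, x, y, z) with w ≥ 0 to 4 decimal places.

rotation (quat) = (0.2949, -0.5158, -0.6992, -0.3976)

source (pnp_recover): camera pose = R=[0.3514 -0.3890 0.8516; 0.0500 0.9161 0.3978; -0.9349 -0.0972 0.3413], t=(-0.2503, -0.4403, 6.1188)
after S1 (rot_of_se3): [0.3514 -0.3890 0.8516; 0.0500 0.9161 0.3978; -0.9349 -0.0972 0.3413]
after S2 (compose_so3): [-0.2939 0.9558 -0.0022; 0.4868 0.1516 0.8603; 0.8226 0.2518 -0.5099]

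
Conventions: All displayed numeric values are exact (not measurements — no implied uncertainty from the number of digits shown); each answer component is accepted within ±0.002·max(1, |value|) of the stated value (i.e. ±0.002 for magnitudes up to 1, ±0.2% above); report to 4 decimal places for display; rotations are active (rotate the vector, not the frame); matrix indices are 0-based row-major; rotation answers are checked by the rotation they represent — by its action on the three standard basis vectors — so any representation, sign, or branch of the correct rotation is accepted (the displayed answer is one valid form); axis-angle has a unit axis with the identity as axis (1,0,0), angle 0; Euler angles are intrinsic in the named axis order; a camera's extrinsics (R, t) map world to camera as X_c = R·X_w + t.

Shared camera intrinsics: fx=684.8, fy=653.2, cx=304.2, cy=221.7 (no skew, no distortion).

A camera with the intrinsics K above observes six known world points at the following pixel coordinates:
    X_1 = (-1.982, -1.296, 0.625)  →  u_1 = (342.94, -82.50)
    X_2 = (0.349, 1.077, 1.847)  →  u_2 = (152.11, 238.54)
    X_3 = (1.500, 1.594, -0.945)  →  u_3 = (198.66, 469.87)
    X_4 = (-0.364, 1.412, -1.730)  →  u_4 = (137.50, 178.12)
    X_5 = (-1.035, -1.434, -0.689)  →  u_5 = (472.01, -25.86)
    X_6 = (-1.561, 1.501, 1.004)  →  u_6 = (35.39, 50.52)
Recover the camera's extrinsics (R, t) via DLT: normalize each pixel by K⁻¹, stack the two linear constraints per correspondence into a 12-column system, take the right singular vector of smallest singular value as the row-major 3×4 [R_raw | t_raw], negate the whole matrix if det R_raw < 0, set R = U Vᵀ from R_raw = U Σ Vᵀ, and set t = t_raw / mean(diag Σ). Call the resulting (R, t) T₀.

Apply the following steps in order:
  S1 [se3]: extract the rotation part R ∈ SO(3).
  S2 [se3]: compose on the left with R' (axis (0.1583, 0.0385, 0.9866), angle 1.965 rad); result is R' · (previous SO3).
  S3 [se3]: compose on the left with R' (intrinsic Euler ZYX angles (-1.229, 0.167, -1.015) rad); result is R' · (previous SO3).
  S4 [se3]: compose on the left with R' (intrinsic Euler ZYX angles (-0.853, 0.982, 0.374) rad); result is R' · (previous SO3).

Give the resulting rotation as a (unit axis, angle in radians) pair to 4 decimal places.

source (pnp_recover): camera pose = R=[0.3023 -0.8881 -0.3464; 0.9396 0.3388 -0.0486; 0.1605 -0.3108 0.9368], t=(0.0000, -0.4300, 5.2600)
after S1 (rot_of_se3): [0.3023 -0.8881 -0.3464; 0.9396 0.3388 -0.0486; 0.1605 -0.3108 0.9368]
after S2 (compose_so3): [-0.9132 -0.0738 0.4007; -0.0960 -0.9168 -0.3876; 0.3959 -0.3924 0.8302]
after S3 (compose_so3): [-0.0165 -0.7624 0.6469; 0.8987 -0.2949 -0.3246; 0.4382 0.5761 0.6900]
after S4 (compose_so3): [0.9063 -0.4094 0.1053; -0.0094 -0.2685 -0.9632; 0.4226 0.8720 -0.2472]

rotation (axis_angle) = ((0.9634, -0.1666, 0.2100), 1.8804)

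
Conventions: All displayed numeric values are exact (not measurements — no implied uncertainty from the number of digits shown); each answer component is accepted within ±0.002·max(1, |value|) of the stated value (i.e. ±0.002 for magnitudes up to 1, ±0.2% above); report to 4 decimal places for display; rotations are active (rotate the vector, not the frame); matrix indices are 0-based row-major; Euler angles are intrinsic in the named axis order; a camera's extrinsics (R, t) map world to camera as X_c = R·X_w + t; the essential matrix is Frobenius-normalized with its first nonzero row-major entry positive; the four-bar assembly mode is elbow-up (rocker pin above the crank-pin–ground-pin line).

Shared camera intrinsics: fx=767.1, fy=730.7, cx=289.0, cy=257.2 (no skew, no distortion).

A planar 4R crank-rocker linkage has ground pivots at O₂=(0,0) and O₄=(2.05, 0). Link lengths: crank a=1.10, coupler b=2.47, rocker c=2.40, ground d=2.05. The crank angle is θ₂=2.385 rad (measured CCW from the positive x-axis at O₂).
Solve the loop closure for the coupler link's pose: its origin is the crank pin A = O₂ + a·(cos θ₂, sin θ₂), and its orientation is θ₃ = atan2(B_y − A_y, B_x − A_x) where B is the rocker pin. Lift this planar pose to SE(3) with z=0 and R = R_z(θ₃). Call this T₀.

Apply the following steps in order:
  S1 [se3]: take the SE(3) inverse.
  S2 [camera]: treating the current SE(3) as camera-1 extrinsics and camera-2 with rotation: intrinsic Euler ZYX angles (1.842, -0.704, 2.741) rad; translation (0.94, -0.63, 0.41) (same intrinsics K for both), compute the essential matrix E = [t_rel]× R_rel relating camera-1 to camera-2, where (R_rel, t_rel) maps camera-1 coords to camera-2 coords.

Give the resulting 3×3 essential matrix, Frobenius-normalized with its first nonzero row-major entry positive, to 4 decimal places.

matrix = [0.2947 -0.0752 -0.2492; 0.3938 -0.1215 -0.4207; -0.5067 -0.0899 -0.4834]

source (fourbar_fk): coupler pose = R=[0.8004 -0.5994 0.0000; 0.5994 0.8004 0.0000; 0.0000 0.0000 1.0000], t=(-0.7999, 0.7551, 0.0000)
after S1 (invert_se3): R=[0.8004 0.5994 0.0000; -0.5994 0.8004 0.0000; 0.0000 0.0000 1.0000], t=(0.1876, -1.0839, 0.0000)
after S2 (essential): [0.2947 -0.0752 -0.2492; 0.3938 -0.1215 -0.4207; -0.5067 -0.0899 -0.4834]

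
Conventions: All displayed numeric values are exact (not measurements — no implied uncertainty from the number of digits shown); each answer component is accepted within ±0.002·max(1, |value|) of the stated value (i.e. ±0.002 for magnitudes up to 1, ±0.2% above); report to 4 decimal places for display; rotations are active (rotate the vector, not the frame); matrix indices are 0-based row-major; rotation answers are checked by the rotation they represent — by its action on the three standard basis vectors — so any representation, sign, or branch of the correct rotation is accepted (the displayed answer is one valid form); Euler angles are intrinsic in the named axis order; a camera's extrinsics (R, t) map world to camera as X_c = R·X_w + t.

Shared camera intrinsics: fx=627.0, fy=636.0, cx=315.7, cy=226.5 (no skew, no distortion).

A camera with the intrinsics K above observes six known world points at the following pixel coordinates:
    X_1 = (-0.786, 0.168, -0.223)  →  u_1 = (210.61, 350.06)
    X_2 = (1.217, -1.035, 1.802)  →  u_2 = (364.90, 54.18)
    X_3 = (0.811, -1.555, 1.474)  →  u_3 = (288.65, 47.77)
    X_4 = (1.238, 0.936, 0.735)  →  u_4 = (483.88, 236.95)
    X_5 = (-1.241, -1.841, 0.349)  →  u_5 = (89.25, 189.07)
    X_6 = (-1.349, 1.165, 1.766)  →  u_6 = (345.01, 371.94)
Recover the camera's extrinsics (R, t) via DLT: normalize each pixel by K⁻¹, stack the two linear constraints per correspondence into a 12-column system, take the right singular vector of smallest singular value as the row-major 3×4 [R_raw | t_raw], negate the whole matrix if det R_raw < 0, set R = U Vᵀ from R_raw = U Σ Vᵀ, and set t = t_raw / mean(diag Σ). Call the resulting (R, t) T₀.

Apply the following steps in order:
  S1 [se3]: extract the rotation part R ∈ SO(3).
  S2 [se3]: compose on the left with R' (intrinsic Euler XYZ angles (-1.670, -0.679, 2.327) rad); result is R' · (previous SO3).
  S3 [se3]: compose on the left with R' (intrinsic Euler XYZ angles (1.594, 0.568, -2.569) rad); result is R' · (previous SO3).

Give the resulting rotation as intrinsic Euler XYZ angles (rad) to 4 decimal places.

source (pnp_recover): camera pose = R=[0.6127 0.6550 0.4422; -0.6198 0.7454 -0.2454; -0.4903 -0.1237 0.8627], t=(-0.3901, 0.3301, 4.9610)
after S1 (rot_of_se3): [0.6127 0.6550 0.4422; -0.6198 0.7454 -0.2454; -0.4903 -0.1237 0.8627]
after S2 (compose_so3): [0.3316 -0.6941 -0.6390; -0.4469 -0.7121 0.5415; -0.8308 0.1060 -0.5464]
after S3 (compose_so3): [-0.8860 0.2236 0.4061; 0.4155 -0.0057 0.9096; 0.2057 0.9747 -0.0878]

rotation (euler_xyz) = (-1.6671, 0.4182, -2.8944)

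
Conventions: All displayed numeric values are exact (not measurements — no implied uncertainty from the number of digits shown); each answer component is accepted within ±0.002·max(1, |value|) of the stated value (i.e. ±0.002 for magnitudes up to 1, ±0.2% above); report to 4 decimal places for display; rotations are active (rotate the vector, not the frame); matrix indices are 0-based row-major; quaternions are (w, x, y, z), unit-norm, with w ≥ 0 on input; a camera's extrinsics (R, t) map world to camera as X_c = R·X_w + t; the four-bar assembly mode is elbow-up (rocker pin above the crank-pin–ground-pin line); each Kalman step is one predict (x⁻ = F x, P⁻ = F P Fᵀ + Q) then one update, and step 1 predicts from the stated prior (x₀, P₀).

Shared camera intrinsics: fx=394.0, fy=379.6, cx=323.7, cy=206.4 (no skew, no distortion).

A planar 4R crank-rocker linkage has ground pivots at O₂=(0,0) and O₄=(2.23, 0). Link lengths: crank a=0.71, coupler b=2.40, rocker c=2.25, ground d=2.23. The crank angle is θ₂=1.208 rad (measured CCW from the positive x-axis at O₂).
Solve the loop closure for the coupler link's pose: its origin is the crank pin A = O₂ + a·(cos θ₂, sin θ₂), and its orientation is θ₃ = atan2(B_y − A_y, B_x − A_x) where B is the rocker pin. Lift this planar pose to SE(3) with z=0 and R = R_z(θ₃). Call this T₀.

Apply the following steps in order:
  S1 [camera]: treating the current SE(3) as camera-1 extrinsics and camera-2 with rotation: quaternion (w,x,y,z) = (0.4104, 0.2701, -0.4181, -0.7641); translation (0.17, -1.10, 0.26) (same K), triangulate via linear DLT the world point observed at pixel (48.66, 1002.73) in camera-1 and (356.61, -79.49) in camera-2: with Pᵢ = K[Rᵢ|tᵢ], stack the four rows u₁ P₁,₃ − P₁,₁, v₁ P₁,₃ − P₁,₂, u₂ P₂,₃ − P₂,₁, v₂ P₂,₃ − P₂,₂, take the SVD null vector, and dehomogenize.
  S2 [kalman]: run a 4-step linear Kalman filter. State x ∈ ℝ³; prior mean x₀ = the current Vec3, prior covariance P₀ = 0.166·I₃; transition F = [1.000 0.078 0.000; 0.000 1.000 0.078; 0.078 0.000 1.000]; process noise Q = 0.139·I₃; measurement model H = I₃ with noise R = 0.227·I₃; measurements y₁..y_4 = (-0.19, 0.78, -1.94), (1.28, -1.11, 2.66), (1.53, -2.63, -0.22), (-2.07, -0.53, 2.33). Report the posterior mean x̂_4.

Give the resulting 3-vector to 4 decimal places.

result = (-0.6248, -0.9649, 1.4349)

source (fourbar_fk): coupler pose = R=[0.7528 -0.6582 0.0000; 0.6582 0.7528 0.0000; 0.0000 0.0000 1.0000], t=(0.2520, 0.6638, 0.0000)
after S1 (triangulate): (-0.0824, 0.9634, 0.6363)
after S2 (kf_track): (-0.6248, -0.9649, 1.4349)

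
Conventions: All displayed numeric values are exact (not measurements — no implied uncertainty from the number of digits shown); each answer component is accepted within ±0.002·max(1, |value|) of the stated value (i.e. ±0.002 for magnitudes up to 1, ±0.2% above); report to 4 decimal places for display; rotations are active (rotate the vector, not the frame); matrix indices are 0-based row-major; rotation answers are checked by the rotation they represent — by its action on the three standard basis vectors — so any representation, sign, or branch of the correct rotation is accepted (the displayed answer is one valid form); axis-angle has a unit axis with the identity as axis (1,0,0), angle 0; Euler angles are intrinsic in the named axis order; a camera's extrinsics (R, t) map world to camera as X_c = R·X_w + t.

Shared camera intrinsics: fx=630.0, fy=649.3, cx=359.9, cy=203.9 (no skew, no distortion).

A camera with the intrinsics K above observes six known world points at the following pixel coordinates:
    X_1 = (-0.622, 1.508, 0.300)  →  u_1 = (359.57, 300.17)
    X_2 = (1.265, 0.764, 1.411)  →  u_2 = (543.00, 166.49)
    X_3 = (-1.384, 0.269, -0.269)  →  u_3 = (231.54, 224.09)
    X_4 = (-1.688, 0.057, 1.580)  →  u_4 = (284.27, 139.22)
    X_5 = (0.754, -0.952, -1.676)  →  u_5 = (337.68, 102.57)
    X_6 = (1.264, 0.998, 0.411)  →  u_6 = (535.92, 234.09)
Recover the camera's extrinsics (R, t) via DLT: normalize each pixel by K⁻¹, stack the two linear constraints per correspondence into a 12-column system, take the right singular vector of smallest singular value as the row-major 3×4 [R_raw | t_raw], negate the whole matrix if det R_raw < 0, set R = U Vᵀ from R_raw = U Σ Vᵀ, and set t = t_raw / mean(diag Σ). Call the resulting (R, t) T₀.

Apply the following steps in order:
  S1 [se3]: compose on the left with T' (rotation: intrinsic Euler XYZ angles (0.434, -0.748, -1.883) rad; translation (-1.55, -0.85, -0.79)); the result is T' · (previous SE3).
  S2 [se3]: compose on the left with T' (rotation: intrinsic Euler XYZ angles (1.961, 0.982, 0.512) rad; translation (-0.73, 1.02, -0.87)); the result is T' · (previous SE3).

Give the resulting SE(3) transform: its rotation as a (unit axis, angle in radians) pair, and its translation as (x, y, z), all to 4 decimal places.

source (pnp_recover): camera pose = R=[0.8976 0.2726 0.3463; -0.1088 0.8985 -0.4252; -0.4271 0.3440 0.8362], t=(0.0400, -0.3200, 5.5403)
after S1 (compose_se3): R=[0.0125 0.3315 -0.9434; -0.5046 -0.8124 -0.2921; -0.8632 0.4797 0.1571], t=(-5.5506, -2.4125, 2.7246)
after S2 (compose_se3): R=[-0.5745 0.7805 -0.2466; 0.8069 0.4896 -0.3305; -0.1372 -0.3888 -0.9110], t=(-0.4951, -1.3576, -7.0624)

rotation (axis_angle) = ((-0.4604, -0.8629, 0.2086), 3.0781), translation = (-0.4951, -1.3576, -7.0624)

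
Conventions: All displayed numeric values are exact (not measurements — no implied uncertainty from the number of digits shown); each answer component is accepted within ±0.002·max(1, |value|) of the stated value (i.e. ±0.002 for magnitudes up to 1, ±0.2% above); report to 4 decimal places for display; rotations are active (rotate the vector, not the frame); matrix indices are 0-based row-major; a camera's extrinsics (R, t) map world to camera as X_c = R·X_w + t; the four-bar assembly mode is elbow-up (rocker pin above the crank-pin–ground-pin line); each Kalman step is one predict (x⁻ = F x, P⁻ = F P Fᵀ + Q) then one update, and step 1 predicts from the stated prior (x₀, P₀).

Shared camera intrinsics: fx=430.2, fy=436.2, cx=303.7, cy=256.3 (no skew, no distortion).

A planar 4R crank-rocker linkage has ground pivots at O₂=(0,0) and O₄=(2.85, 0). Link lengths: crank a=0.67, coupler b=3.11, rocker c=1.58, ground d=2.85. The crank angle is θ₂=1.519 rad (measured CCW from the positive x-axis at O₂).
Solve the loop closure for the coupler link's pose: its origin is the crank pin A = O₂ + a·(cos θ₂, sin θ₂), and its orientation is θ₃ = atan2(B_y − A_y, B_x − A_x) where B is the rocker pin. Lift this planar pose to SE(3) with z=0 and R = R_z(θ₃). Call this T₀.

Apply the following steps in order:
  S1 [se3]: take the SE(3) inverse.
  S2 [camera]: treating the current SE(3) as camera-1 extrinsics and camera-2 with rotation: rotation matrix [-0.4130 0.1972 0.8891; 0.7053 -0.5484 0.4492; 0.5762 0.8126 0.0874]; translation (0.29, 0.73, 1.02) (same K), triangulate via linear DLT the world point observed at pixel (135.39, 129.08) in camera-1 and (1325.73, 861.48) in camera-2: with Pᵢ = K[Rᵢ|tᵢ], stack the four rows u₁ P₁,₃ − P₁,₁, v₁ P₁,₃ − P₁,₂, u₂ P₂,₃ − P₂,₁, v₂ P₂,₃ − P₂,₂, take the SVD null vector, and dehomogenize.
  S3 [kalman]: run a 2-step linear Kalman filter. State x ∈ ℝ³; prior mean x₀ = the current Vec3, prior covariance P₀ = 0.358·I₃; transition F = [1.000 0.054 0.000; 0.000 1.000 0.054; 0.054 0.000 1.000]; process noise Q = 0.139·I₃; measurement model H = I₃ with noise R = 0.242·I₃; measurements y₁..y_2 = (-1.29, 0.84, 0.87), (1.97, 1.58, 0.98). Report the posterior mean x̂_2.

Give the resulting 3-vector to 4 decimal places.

result = (0.6576, 1.1843, 1.0701)

source (fourbar_fk): coupler pose = R=[0.9569 -0.2903 0.0000; 0.2903 0.9569 0.0000; 0.0000 0.0000 1.0000], t=(0.0347, 0.6691, 0.0000)
after S1 (invert_se3): R=[0.9569 0.2903 0.0000; -0.2903 0.9569 0.0000; 0.0000 0.0000 1.0000], t=(-0.2274, -0.6302, 0.0000)
after S2 (triangulate): (-0.4828, -0.0322, 1.7860)
after S3 (kf_track): (0.6576, 1.1843, 1.0701)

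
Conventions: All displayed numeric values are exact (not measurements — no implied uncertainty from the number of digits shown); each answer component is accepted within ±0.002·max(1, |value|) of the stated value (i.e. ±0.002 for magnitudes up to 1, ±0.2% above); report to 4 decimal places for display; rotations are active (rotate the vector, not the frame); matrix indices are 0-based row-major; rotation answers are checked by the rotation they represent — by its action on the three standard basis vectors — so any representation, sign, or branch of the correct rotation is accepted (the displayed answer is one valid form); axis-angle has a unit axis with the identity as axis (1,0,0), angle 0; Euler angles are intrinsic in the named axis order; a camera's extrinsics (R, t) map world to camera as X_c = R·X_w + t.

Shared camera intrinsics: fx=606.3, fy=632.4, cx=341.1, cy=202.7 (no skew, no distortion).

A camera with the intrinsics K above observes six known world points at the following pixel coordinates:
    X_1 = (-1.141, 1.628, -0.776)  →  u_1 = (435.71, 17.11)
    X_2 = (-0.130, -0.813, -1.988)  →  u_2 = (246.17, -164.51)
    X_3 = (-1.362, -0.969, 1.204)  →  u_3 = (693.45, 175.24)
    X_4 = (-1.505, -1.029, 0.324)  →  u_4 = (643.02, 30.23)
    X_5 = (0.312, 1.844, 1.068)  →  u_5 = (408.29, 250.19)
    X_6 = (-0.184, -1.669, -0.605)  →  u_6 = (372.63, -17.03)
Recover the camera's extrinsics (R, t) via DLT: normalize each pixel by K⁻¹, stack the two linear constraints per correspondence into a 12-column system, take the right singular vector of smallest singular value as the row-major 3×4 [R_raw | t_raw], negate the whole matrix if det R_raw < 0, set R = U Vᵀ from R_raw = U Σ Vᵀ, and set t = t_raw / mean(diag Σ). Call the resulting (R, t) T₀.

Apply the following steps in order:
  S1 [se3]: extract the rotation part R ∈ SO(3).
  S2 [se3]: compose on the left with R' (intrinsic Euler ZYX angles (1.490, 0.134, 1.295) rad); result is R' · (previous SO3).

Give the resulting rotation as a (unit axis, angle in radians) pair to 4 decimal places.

source (pnp_recover): camera pose = R=[-0.8472 0.0297 0.5304; 0.5291 -0.0422 0.8475; 0.0476 0.9987 0.0201], t=(0.3700, -0.5001, 4.6806)
after S1 (rot_of_se3): [-0.8472 0.0297 0.5304; 0.5291 -0.0422 0.8475; 0.0476 0.9987 0.0201]
after S2 (compose_so3): [-0.1601 0.9741 -0.1595; -0.7594 -0.0183 0.6503; 0.6306 0.2253 0.7427]

rotation (axis_angle) = ((-0.2178, -0.4048, -0.8881), 1.7904)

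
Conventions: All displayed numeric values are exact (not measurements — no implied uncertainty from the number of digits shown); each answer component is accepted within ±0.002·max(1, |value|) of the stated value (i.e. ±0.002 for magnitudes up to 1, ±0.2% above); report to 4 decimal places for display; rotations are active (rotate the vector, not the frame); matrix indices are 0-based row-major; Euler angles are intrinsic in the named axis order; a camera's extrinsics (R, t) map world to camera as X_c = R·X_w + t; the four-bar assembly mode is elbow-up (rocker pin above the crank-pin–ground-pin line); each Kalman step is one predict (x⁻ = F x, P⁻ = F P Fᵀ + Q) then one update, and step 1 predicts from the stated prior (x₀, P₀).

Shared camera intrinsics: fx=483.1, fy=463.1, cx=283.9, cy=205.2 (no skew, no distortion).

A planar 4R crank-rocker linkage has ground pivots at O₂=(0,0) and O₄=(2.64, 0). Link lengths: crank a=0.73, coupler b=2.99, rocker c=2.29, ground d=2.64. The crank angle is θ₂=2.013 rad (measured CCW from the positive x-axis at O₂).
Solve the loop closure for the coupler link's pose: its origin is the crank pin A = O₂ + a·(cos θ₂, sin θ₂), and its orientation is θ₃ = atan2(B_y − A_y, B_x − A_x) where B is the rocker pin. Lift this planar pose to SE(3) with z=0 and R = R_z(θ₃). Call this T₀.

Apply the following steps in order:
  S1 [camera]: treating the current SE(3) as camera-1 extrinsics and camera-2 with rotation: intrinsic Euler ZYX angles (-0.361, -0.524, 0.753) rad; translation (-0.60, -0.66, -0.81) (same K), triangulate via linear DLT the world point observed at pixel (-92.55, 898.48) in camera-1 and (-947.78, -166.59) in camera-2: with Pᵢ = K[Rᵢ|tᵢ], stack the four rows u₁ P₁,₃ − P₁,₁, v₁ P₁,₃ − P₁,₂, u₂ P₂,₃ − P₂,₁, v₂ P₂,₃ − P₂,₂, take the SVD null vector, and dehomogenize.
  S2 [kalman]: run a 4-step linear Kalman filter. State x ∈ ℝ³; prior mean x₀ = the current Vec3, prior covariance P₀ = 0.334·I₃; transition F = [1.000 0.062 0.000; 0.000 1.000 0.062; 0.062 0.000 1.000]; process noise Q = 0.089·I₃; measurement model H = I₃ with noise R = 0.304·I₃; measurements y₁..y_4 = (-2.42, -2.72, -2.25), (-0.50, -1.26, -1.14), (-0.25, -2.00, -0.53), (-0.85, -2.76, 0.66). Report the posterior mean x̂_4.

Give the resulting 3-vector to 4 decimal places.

source (fourbar_fk): coupler pose = R=[0.8466 -0.5322 0.0000; 0.5322 0.8466 0.0000; 0.0000 0.0000 1.0000], t=(-0.3124, 0.6598, 0.0000)
after S1 (triangulate): (0.0557, 1.0234, 1.0393)
after S2 (kf_track): (-0.8399, -2.0916, -0.2691)

result = (-0.8399, -2.0916, -0.2691)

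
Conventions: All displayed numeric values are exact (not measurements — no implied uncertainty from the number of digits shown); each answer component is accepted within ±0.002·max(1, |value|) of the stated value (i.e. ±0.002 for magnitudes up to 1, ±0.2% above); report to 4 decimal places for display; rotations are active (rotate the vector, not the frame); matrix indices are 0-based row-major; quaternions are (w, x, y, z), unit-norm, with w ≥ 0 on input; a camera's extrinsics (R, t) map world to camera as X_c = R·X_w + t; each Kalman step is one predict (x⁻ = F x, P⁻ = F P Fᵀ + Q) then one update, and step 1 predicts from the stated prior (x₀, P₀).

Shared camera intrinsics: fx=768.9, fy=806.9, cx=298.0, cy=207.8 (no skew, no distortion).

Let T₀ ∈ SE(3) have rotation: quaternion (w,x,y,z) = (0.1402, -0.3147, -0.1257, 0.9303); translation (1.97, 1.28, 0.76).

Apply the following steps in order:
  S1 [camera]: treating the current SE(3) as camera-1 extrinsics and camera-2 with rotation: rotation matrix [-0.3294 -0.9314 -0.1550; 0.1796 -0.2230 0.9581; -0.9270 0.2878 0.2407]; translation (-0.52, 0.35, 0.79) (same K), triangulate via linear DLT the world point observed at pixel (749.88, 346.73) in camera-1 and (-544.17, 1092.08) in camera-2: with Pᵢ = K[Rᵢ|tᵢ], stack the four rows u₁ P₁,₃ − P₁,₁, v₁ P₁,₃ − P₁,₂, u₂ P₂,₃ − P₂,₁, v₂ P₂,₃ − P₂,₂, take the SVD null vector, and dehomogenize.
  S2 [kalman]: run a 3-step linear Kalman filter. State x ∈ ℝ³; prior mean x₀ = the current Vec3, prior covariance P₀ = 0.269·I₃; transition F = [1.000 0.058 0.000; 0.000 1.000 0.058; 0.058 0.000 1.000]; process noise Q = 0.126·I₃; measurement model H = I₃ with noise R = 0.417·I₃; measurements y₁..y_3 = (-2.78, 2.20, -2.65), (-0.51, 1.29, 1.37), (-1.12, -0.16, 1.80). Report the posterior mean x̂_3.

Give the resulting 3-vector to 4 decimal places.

result = (-0.9565, 0.7656, 0.8577)

after S1 (triangulate): (-0.0173, 0.8506, 1.4321)
after S2 (kf_track): (-0.9565, 0.7656, 0.8577)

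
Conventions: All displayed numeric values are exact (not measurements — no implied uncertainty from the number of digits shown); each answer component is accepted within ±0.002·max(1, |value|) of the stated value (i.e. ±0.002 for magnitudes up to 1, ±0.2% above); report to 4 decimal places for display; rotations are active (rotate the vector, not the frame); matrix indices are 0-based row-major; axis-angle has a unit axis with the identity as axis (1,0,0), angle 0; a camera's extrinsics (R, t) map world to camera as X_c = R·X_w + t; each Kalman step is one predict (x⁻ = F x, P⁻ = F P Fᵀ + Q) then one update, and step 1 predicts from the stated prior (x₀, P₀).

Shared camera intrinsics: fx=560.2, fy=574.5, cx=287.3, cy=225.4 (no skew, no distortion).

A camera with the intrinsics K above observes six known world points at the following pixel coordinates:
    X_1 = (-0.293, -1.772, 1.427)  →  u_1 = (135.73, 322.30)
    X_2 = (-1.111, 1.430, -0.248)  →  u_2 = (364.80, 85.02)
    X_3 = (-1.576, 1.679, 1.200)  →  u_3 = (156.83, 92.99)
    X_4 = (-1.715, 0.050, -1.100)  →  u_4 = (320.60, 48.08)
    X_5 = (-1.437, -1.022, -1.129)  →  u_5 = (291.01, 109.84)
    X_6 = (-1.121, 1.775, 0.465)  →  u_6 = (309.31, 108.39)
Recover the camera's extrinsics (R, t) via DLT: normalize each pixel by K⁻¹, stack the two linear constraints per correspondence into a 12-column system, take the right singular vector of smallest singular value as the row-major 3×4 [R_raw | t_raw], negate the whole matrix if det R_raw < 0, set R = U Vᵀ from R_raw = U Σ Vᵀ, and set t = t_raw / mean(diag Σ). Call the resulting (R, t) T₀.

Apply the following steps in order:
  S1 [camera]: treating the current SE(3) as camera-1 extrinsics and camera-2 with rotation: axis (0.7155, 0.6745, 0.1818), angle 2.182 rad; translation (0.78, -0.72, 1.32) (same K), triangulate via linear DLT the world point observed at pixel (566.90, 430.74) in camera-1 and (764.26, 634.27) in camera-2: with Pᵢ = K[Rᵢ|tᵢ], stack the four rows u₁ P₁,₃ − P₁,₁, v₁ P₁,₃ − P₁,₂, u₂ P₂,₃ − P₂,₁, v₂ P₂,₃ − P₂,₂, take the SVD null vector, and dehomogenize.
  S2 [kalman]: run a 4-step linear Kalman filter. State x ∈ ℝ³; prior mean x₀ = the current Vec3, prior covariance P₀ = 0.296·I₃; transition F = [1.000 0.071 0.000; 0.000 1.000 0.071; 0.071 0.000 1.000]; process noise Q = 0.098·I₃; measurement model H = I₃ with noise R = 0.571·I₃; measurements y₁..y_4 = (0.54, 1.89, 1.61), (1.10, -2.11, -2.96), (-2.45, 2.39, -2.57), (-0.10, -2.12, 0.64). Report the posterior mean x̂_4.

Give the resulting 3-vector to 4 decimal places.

result = (-0.0301, -0.2346, -0.7536)

source (pnp_recover): camera pose = R=[0.4951 0.4108 -0.7656; 0.8646 -0.1466 0.4805; 0.0852 -0.8999 -0.4277], t=(0.3100, 0.3402, 5.1591)
after S1 (triangulate): (1.8974, 1.3208, -0.4898)
after S2 (kf_track): (-0.0301, -0.2346, -0.7536)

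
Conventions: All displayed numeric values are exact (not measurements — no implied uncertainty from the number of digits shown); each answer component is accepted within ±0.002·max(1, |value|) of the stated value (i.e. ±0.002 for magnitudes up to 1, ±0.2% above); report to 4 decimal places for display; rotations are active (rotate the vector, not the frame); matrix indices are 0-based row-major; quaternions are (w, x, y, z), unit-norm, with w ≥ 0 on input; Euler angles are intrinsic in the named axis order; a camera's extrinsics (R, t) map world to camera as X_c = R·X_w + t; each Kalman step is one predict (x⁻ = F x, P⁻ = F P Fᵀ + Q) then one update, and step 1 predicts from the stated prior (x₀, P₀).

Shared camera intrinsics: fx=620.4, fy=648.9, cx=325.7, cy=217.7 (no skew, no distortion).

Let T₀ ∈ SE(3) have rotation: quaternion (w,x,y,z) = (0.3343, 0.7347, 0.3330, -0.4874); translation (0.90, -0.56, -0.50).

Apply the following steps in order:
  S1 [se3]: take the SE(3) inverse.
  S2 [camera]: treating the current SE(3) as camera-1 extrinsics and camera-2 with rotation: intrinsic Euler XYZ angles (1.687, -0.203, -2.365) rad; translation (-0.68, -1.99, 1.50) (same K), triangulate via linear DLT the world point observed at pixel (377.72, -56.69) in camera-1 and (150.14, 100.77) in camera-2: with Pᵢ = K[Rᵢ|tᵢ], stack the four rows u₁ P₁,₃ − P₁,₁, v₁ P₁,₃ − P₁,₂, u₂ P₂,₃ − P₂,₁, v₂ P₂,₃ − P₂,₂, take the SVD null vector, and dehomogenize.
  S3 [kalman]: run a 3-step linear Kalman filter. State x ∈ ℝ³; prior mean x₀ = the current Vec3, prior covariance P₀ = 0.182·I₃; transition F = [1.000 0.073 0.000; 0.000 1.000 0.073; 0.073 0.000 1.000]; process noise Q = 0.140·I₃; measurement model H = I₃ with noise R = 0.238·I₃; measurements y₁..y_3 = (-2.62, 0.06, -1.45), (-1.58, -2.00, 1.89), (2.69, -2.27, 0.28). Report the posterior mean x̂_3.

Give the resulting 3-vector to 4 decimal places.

after S1 (invert_se3): R=[0.3031 0.1634 -0.9388; 0.8152 -0.5547 0.1666; -0.4935 -0.8158 -0.3014], t=(-0.6507, -0.9610, -0.1634)
after S2 (triangulate): (-0.8681, -1.7946, -1.4800)
after S3 (kf_track): (0.5547, -1.8235, 0.2511)

result = (0.5547, -1.8235, 0.2511)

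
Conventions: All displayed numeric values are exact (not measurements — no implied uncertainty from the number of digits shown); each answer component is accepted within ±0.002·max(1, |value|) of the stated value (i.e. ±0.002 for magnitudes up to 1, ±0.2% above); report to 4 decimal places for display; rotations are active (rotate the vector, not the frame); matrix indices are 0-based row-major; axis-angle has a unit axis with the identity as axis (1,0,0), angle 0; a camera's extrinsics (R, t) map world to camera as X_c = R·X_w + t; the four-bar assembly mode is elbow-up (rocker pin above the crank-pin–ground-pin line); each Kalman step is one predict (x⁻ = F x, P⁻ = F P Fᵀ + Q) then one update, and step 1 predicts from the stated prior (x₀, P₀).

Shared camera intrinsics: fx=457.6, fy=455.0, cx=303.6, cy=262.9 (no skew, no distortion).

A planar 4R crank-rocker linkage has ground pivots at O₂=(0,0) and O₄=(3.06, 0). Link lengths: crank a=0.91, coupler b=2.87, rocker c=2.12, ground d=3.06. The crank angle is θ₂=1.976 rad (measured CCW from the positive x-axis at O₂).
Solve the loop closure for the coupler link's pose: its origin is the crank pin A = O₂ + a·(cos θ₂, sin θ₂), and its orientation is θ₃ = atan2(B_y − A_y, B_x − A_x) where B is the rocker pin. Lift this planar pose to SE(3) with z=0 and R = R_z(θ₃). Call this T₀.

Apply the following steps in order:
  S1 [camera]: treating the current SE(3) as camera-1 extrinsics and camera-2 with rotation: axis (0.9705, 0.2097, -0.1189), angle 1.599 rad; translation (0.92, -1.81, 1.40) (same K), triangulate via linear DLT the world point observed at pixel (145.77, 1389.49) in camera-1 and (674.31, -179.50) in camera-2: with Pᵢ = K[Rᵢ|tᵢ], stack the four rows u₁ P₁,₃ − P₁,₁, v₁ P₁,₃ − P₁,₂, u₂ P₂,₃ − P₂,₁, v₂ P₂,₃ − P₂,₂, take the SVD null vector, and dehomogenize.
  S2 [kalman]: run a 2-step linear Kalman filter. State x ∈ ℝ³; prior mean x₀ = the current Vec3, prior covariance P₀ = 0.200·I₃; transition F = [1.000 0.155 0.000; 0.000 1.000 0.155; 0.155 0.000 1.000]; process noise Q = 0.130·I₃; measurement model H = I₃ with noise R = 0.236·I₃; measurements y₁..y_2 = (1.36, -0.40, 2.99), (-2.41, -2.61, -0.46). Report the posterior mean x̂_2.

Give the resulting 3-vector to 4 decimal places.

result = (-0.8183, -1.0635, 0.7134)

source (fourbar_fk): coupler pose = R=[0.9186 -0.3951 0.0000; 0.3951 0.9186 0.0000; 0.0000 0.0000 1.0000], t=(-0.3587, 0.8363, 0.0000)
after S1 (triangulate): (0.7846, 1.9526, 1.1874)
after S2 (kf_track): (-0.8183, -1.0635, 0.7134)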